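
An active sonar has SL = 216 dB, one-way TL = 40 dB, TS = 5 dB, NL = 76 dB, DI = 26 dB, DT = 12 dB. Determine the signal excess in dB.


SE = SL - 2*TL + TS - NL + DI - DT = 216 - 2*40 + (5) - 76 + 26 - 12 = 79

79 dB


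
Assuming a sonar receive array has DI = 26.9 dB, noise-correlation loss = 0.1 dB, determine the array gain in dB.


AG = DI - L_corr = 26.9 - 0.1 = 26.8

26.8 dB


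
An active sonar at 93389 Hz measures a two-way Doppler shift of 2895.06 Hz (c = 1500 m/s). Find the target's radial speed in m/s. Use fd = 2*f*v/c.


23.25 m/s


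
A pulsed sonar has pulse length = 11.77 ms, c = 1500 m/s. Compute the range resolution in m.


dR = c*tau/2 = 1500 * 11.77e-3 / 2 = 8.8275

8.8275 m


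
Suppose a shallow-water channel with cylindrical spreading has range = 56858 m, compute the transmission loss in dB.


47.55 dB


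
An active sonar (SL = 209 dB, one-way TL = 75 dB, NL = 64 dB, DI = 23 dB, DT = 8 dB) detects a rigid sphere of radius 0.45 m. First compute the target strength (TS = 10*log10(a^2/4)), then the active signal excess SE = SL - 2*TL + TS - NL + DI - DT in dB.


Step 1: TS = 10*log10(0.45^2/4) = -12.96 dB
Step 2: SE = SL - 2*TL + TS - NL + DI - DT = 209 - 2*75 + (-12.96) - 64 + 23 - 8 = -2.96

-2.96 dB


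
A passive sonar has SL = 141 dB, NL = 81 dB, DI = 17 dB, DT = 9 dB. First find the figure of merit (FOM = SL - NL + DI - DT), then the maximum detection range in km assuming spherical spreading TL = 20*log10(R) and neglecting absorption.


Step 1: FOM = SL - NL + DI - DT = 141 - 81 + 17 - 9 = 68 dB
Step 2: at max range FOM = TL = 20*log10(R), so R = 10^(68/20) = 2511.89 m = 2.51 km

2.51 km


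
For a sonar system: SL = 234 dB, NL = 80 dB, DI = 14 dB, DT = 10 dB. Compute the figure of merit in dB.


FOM = SL - NL + DI - DT = 234 - 80 + 14 - 10 = 158

158 dB


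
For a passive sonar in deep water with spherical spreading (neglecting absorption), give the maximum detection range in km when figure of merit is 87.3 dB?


23.17 km


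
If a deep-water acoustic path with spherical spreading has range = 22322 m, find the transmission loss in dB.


86.97 dB


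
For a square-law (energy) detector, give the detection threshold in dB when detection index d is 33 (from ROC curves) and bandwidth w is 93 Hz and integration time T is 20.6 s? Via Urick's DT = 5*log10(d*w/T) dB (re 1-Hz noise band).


10.87 dB


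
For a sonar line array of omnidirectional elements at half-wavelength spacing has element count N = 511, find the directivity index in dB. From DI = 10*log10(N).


DI = 10*log10(511) = 27.08

27.08 dB


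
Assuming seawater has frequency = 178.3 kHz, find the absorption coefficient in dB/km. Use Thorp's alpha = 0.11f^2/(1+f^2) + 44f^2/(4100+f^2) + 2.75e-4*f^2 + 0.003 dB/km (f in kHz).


f^2 = 31790.89
alpha = 0.11*31790.89/(1+31790.89) + 44*31790.89/(4100+31790.89) + 2.75e-4*31790.89 + 0.003 = 47.829

47.829 dB/km


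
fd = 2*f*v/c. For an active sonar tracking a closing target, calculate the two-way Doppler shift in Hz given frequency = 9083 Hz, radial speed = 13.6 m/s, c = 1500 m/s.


fd = 2*f*v/c = 2 * 9083 * 13.6 / 1500 = 164.71

164.71 Hz


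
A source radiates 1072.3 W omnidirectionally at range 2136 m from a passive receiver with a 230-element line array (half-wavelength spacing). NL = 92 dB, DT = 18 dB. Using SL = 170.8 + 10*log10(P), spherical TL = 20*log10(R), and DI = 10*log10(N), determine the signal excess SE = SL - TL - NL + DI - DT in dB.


Step 1: SL = 170.8 + 10*log10(1072.3) = 201.1 dB
Step 2: TL = 20*log10(2136) = 66.59 dB
Step 3: DI = 10*log10(230) = 23.62 dB
Step 4: SE = SL - TL - NL + DI - DT = 201.1 - 66.59 - 92 + 23.62 - 18 = 48.13

48.13 dB


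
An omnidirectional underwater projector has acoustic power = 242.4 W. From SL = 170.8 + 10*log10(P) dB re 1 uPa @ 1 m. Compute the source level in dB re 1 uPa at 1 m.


194.65 dB


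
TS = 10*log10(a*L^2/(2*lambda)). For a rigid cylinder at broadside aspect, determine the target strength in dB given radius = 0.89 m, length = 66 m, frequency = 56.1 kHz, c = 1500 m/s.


lambda = 1500/56100 = 0.02674 m
TS = 10*log10(0.89*66^2/(2*0.02674)) = 48.6

48.6 dB


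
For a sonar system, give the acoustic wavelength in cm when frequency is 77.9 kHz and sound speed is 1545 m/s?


lambda = c/f = 1545 / 77900 = 0.0198 m = 1.98 cm

1.98 cm


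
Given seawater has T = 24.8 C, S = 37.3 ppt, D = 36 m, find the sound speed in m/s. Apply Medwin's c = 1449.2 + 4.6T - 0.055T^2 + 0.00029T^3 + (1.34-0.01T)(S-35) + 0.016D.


1536.96 m/s


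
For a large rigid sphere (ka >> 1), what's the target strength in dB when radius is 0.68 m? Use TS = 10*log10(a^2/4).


TS = 10*log10(0.68^2 / 4) = 10*log10(0.1156) = -9.37

-9.37 dB


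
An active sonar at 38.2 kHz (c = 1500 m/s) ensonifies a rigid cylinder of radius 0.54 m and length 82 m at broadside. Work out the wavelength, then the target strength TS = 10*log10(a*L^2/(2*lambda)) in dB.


Step 1: lambda = c/f = 1500/38200 = 0.03927 m
Step 2: TS = 10*log10(a*L^2/(2*lambda)) = 10*log10(0.54*82^2/(2*0.03927)) = 46.65

46.65 dB


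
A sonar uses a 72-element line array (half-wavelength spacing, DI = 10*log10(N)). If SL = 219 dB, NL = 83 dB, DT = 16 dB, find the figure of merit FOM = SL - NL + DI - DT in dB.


Step 1: DI = 10*log10(72) = 18.57 dB
Step 2: FOM = SL - NL + DI - DT = 219 - 83 + 18.57 - 16 = 138.57

138.57 dB


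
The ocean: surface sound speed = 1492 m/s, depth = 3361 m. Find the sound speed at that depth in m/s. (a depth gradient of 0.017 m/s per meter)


c = 1492 + 0.017 * 3361 = 1549.137

1549.137 m/s


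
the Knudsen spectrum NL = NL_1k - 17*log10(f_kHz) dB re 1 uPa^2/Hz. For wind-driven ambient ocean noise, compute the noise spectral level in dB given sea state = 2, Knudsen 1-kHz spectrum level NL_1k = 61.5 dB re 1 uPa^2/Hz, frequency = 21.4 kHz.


NL = NL_1k - 17*log10(f_kHz) = 61.5 - 17*log10(21.4) = 61.5 - (22.62) = 38.88

38.88 dB


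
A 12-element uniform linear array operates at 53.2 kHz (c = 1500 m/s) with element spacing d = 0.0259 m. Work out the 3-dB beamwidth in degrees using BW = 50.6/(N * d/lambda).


4.59 deg


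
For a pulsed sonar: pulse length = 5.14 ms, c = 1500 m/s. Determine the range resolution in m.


dR = c*tau/2 = 1500 * 5.14e-3 / 2 = 3.855

3.855 m


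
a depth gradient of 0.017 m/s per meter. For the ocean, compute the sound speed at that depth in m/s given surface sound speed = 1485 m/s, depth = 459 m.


1492.803 m/s


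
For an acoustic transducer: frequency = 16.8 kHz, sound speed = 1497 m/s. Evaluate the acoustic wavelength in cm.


lambda = c/f = 1497 / 16800 = 0.0891 m = 8.91 cm

8.91 cm


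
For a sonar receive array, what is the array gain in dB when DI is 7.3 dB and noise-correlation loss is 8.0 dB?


AG = DI - L_corr = 7.3 - 8.0 = -0.7

-0.7 dB


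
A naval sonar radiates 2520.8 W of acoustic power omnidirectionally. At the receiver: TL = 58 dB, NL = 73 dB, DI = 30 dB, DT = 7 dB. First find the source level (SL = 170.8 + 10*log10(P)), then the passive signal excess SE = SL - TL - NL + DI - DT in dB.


Step 1: SL = 170.8 + 10*log10(2520.8) = 204.82 dB
Step 2: SE = SL - TL - NL + DI - DT = 204.82 - 58 - 73 + 30 - 7 = 96.82

96.82 dB


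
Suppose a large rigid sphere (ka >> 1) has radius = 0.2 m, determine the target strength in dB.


-20.0 dB


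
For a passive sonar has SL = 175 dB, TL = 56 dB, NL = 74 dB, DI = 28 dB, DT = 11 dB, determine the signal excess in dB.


SE = SL - TL - NL + DI - DT = 175 - 56 - 74 + 28 - 11 = 62

62 dB


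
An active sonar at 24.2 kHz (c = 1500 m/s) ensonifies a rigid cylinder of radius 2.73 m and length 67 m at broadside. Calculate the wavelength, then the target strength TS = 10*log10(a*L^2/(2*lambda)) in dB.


Step 1: lambda = c/f = 1500/24200 = 0.06198 m
Step 2: TS = 10*log10(a*L^2/(2*lambda)) = 10*log10(2.73*67^2/(2*0.06198)) = 49.95

49.95 dB


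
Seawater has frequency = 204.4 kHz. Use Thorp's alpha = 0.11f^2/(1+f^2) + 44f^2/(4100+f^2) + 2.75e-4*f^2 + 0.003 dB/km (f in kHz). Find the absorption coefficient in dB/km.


51.67 dB/km


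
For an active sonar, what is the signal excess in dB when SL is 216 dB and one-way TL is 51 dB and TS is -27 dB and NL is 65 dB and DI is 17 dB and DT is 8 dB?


SE = SL - 2*TL + TS - NL + DI - DT = 216 - 2*51 + (-27) - 65 + 17 - 8 = 31

31 dB


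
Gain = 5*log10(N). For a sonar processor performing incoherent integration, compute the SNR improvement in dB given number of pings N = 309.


Gain = 5*log10(309) = 12.45

12.45 dB


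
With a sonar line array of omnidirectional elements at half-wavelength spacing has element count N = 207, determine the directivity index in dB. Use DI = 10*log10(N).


23.16 dB


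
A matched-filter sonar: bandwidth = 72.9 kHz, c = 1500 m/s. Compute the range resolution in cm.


dR = c/(2*BW) = 1500 / (2 * 72.9e3) = 0.0103 m = 1.03 cm

1.03 cm


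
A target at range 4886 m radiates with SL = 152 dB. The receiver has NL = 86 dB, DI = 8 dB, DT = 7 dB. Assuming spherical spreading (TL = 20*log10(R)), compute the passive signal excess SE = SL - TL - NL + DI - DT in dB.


Step 1: TL = 20*log10(4886) = 73.78 dB
Step 2: SE = 152 - 73.78 - 86 + 8 - 7 = -6.78

-6.78 dB


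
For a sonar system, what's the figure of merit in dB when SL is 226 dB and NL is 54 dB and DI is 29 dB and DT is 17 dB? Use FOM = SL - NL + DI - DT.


FOM = SL - NL + DI - DT = 226 - 54 + 29 - 17 = 184

184 dB


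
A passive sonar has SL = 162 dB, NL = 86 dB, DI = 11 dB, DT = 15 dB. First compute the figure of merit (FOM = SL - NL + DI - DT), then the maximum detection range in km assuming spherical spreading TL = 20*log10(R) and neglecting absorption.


Step 1: FOM = SL - NL + DI - DT = 162 - 86 + 11 - 15 = 72 dB
Step 2: at max range FOM = TL = 20*log10(R), so R = 10^(72/20) = 3981.07 m = 3.98 km

3.98 km


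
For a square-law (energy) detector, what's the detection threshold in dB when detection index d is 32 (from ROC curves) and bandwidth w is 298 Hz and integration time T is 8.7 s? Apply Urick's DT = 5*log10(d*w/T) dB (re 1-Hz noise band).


DT = 5*log10(d*w/T) = 5*log10(32 * 298 / 8.7) = 5*log10(1096.09) = 15.2

15.2 dB


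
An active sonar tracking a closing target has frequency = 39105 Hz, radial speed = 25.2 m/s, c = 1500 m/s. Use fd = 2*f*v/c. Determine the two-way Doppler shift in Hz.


fd = 2*f*v/c = 2 * 39105 * 25.2 / 1500 = 1313.93

1313.93 Hz


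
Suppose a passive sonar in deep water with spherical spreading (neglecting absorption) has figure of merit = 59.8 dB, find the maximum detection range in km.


At max range FOM = TL, so 20*log10(R) = 59.8
R = 10^(59.8/20) = 977.24 m = 0.98 km

0.98 km


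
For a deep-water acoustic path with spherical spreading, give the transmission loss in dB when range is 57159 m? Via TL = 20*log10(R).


95.14 dB


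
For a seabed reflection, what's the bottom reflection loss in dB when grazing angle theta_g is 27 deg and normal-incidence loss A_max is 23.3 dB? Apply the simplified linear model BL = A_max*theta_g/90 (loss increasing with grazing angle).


BL = A_max * theta_g / 90 = 23.3 * 27 / 90 = 6.99

6.99 dB


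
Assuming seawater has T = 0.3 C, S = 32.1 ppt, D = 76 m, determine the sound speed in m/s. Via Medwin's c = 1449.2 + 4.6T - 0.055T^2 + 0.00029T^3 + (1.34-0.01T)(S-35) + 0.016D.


c = 1449.2 + 4.6*0.3 - 0.055*0.3^2 + 0.00029*0.3^3 + (1.34 - 0.01*0.3)*(32.1 - 35) + 0.016*76 = 1447.91

1447.91 m/s


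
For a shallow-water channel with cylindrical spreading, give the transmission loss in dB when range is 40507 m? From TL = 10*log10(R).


TL = 10*log10(40507) = 46.08

46.08 dB


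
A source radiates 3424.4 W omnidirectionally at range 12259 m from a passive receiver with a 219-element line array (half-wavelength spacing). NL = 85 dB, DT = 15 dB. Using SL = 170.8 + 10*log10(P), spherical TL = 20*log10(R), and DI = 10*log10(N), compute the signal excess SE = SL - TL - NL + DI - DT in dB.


Step 1: SL = 170.8 + 10*log10(3424.4) = 206.15 dB
Step 2: TL = 20*log10(12259) = 81.77 dB
Step 3: DI = 10*log10(219) = 23.4 dB
Step 4: SE = SL - TL - NL + DI - DT = 206.15 - 81.77 - 85 + 23.4 - 15 = 47.78

47.78 dB


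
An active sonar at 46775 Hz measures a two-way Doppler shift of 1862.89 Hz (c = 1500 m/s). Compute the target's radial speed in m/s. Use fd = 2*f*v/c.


From fd = 2*f*v/c, v = c*fd/(2*f) = 1500 * 1862.89 / (2*46775) = 29.87

29.87 m/s


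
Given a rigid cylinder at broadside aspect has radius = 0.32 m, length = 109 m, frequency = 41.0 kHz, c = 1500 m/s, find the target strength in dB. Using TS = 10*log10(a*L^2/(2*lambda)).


47.16 dB


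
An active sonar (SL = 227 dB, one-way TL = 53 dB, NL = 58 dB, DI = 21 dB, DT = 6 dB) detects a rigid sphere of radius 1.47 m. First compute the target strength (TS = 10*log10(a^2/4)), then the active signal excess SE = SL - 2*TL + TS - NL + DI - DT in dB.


Step 1: TS = 10*log10(1.47^2/4) = -2.67 dB
Step 2: SE = SL - 2*TL + TS - NL + DI - DT = 227 - 2*53 + (-2.67) - 58 + 21 - 6 = 75.33

75.33 dB


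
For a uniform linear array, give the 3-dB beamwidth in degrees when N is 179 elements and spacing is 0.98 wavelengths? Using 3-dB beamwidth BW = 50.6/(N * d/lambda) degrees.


BW = 50.6 / (179 * 0.98) = 50.6 / 175.42 = 0.29

0.29 deg


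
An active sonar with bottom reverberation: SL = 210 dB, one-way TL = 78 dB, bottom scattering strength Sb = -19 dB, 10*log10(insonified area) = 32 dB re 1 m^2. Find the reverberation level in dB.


67 dB


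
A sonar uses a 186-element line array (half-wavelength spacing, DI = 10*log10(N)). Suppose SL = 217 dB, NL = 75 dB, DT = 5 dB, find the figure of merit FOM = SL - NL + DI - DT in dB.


159.7 dB


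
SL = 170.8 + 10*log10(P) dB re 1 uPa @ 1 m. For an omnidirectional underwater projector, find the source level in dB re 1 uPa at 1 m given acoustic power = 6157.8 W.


SL = 170.8 + 10*log10(6157.8) = 170.8 + 37.89 = 208.69

208.69 dB


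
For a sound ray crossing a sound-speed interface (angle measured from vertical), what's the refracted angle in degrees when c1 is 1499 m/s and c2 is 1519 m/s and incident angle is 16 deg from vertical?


16.22 deg


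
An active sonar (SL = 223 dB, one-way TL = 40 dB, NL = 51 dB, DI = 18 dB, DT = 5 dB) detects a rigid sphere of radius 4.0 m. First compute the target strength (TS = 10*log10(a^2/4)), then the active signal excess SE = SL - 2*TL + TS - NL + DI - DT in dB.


Step 1: TS = 10*log10(4.0^2/4) = 6.02 dB
Step 2: SE = SL - 2*TL + TS - NL + DI - DT = 223 - 2*40 + (6.02) - 51 + 18 - 5 = 111.02

111.02 dB


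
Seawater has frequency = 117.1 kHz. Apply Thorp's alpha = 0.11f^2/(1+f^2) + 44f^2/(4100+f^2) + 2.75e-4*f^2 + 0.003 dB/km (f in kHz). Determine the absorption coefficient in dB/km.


37.756 dB/km


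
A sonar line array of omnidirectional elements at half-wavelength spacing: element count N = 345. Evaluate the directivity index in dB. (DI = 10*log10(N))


25.38 dB


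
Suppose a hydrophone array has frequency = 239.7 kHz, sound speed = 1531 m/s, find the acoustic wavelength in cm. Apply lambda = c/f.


0.64 cm


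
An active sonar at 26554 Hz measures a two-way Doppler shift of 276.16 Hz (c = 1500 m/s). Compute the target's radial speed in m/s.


From fd = 2*f*v/c, v = c*fd/(2*f) = 1500 * 276.16 / (2*26554) = 7.8

7.8 m/s


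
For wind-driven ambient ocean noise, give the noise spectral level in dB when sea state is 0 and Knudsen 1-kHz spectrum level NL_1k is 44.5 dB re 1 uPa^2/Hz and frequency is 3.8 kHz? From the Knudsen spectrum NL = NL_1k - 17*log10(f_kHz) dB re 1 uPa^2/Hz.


34.64 dB


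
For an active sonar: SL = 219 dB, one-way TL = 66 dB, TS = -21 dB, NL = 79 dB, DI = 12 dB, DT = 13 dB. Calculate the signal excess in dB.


SE = SL - 2*TL + TS - NL + DI - DT = 219 - 2*66 + (-21) - 79 + 12 - 13 = -14

-14 dB


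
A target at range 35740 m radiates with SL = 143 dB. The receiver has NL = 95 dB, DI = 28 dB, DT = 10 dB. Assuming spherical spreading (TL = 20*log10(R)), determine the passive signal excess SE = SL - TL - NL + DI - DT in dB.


-25.06 dB


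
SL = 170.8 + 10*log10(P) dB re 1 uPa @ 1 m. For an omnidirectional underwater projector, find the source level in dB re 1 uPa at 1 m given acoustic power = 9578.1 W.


210.61 dB


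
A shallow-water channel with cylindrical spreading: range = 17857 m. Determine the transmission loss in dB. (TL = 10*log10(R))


42.52 dB


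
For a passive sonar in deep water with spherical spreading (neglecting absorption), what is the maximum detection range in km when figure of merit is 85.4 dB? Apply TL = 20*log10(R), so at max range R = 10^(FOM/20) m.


18.62 km


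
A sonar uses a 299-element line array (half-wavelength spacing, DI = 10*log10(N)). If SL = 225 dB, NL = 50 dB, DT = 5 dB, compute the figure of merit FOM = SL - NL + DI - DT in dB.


194.76 dB


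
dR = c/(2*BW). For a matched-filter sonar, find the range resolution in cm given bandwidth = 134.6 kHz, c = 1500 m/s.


0.56 cm


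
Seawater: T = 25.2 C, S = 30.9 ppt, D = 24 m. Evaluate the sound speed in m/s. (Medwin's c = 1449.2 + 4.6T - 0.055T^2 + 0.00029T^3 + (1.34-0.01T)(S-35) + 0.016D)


c = 1449.2 + 4.6*25.2 - 0.055*25.2^2 + 0.00029*25.2^3 + (1.34 - 0.01*25.2)*(30.9 - 35) + 0.016*24 = 1530.76

1530.76 m/s


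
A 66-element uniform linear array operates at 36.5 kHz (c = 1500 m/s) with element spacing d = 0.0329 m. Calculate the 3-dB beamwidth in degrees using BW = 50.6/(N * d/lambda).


Step 1: lambda = 1500/36500 = 0.0411 m
Step 2: d/lambda = 0.0329/0.0411 = 0.8005
Step 3: BW = 50.6/(N * d/lambda) = 50.6/(66 * 0.8005) = 0.96

0.96 deg


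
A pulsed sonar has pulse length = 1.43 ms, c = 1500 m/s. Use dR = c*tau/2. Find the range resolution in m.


1.0725 m


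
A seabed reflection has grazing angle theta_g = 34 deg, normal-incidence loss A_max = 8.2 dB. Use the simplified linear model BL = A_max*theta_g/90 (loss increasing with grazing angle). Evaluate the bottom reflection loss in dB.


BL = A_max * theta_g / 90 = 8.2 * 34 / 90 = 3.1

3.1 dB


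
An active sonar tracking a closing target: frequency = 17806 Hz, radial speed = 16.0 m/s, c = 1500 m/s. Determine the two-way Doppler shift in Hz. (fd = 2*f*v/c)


fd = 2*f*v/c = 2 * 17806 * 16.0 / 1500 = 379.86

379.86 Hz


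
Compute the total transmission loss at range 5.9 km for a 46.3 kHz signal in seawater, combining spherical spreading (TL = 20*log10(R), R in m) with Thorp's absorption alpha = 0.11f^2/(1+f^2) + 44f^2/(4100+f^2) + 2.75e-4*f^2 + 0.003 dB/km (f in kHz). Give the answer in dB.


168.69 dB


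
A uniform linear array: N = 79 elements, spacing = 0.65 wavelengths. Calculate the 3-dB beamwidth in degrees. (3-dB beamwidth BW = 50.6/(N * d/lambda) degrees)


0.99 deg


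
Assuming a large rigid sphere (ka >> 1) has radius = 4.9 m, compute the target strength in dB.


TS = 10*log10(4.9^2 / 4) = 10*log10(6.0025) = 7.78

7.78 dB


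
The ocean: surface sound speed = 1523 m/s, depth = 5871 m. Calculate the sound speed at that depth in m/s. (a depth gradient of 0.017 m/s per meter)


c = 1523 + 0.017 * 5871 = 1622.807

1622.807 m/s


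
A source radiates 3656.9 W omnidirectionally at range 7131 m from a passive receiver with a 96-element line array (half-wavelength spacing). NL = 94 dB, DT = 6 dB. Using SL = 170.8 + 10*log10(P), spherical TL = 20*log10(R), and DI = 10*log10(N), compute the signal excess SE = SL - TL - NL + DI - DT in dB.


49.19 dB


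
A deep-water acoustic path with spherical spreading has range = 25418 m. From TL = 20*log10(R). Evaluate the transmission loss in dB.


TL = 20*log10(25418) = 88.1

88.1 dB


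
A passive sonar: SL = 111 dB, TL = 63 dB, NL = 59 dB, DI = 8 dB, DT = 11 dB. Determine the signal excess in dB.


SE = SL - TL - NL + DI - DT = 111 - 63 - 59 + 8 - 11 = -14

-14 dB


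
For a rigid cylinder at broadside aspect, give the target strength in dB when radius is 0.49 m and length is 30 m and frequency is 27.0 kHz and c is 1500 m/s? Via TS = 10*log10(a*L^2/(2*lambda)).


35.99 dB


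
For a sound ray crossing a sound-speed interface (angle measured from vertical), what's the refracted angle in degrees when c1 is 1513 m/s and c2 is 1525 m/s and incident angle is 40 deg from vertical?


sin(theta2) = (c2/c1)*sin(theta1) = (1525/1513)*sin(40 deg) = 0.64789
theta2 = arcsin(0.64789) = 40.38

40.38 deg


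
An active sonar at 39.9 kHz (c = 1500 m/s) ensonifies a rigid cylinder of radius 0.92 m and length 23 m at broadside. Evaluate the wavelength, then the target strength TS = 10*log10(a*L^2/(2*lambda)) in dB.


Step 1: lambda = c/f = 1500/39900 = 0.03759 m
Step 2: TS = 10*log10(a*L^2/(2*lambda)) = 10*log10(0.92*23^2/(2*0.03759)) = 38.11

38.11 dB


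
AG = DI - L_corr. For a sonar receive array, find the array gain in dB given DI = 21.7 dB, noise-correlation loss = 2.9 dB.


AG = DI - L_corr = 21.7 - 2.9 = 18.8

18.8 dB


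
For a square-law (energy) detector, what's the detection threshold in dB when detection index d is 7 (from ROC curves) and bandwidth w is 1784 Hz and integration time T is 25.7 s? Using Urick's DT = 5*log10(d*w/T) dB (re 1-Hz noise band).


DT = 5*log10(d*w/T) = 5*log10(7 * 1784 / 25.7) = 5*log10(485.91) = 13.43

13.43 dB


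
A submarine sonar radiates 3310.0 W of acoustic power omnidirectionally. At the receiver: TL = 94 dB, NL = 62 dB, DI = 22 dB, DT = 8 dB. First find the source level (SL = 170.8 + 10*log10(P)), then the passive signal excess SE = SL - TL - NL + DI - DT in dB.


Step 1: SL = 170.8 + 10*log10(3310.0) = 206.0 dB
Step 2: SE = SL - TL - NL + DI - DT = 206.0 - 94 - 62 + 22 - 8 = 64.0

64.0 dB


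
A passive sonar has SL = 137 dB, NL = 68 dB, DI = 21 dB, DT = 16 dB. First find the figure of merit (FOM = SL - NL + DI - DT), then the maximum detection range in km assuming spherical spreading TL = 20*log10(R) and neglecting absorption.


Step 1: FOM = SL - NL + DI - DT = 137 - 68 + 21 - 16 = 74 dB
Step 2: at max range FOM = TL = 20*log10(R), so R = 10^(74/20) = 5011.87 m = 5.01 km

5.01 km


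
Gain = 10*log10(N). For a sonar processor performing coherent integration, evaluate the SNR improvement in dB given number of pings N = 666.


Gain = 10*log10(666) = 28.23

28.23 dB


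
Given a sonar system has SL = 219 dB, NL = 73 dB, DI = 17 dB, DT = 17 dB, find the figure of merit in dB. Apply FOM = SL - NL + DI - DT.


FOM = SL - NL + DI - DT = 219 - 73 + 17 - 17 = 146

146 dB


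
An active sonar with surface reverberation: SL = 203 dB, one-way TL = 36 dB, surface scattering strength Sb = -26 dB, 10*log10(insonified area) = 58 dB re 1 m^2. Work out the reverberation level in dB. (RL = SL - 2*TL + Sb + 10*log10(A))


RL = SL - 2*TL + Sb + 10*log10(A) = 203 - 2*36 + (-26) + 58 = 163

163 dB


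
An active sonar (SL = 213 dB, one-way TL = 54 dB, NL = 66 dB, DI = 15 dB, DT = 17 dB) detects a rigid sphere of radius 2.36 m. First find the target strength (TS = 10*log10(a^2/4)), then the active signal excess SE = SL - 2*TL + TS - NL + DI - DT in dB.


Step 1: TS = 10*log10(2.36^2/4) = 1.44 dB
Step 2: SE = SL - 2*TL + TS - NL + DI - DT = 213 - 2*54 + (1.44) - 66 + 15 - 17 = 38.44

38.44 dB


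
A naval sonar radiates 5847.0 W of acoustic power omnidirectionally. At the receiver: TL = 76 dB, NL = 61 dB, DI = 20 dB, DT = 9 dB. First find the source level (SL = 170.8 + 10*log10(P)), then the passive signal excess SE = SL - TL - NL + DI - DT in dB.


Step 1: SL = 170.8 + 10*log10(5847.0) = 208.47 dB
Step 2: SE = SL - TL - NL + DI - DT = 208.47 - 76 - 61 + 20 - 9 = 82.47

82.47 dB


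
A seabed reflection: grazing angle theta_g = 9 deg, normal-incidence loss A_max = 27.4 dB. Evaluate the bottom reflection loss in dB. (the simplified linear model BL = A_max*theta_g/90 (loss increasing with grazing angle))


2.74 dB


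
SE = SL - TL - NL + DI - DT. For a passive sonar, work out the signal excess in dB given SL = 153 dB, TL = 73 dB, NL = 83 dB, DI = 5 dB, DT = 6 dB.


-4 dB


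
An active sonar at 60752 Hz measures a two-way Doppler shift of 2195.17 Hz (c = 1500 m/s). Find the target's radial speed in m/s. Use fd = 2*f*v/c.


From fd = 2*f*v/c, v = c*fd/(2*f) = 1500 * 2195.17 / (2*60752) = 27.1

27.1 m/s


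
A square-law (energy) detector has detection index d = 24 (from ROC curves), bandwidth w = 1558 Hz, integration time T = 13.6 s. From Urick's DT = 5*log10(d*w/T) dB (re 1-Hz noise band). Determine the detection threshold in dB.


DT = 5*log10(d*w/T) = 5*log10(24 * 1558 / 13.6) = 5*log10(2749.41) = 17.2

17.2 dB


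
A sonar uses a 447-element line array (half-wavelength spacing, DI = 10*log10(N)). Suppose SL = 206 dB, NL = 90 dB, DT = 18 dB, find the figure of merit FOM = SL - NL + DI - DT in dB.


124.5 dB


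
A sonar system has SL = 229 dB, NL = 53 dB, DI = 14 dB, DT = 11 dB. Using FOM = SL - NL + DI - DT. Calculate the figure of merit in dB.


FOM = SL - NL + DI - DT = 229 - 53 + 14 - 11 = 179

179 dB


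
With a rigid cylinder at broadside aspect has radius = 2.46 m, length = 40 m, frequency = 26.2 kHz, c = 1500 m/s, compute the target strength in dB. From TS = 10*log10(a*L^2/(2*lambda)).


45.36 dB


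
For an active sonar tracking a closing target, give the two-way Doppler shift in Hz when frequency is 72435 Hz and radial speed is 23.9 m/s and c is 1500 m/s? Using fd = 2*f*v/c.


fd = 2*f*v/c = 2 * 72435 * 23.9 / 1500 = 2308.26

2308.26 Hz


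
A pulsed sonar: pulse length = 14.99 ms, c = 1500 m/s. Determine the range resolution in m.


11.2425 m


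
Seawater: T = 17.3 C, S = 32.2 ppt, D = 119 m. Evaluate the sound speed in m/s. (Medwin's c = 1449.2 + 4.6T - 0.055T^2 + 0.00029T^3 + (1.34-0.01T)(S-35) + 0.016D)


c = 1449.2 + 4.6*17.3 - 0.055*17.3^2 + 0.00029*17.3^3 + (1.34 - 0.01*17.3)*(32.2 - 35) + 0.016*119 = 1512.46

1512.46 m/s


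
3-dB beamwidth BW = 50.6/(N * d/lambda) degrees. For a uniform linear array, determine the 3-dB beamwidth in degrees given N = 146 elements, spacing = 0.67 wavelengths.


BW = 50.6 / (146 * 0.67) = 50.6 / 97.82 = 0.52

0.52 deg


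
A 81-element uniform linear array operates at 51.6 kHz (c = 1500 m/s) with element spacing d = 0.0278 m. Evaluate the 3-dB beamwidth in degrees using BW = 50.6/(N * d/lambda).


Step 1: lambda = 1500/51600 = 0.02907 m
Step 2: d/lambda = 0.0278/0.02907 = 0.9563
Step 3: BW = 50.6/(N * d/lambda) = 50.6/(81 * 0.9563) = 0.65

0.65 deg


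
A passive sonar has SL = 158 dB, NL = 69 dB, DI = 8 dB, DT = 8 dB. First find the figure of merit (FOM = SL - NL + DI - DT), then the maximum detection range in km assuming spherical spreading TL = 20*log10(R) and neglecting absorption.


Step 1: FOM = SL - NL + DI - DT = 158 - 69 + 8 - 8 = 89 dB
Step 2: at max range FOM = TL = 20*log10(R), so R = 10^(89/20) = 28183.83 m = 28.18 km

28.18 km


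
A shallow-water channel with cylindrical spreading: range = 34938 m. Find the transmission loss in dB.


TL = 10*log10(34938) = 45.43

45.43 dB


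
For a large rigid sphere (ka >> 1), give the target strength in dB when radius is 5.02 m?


7.99 dB


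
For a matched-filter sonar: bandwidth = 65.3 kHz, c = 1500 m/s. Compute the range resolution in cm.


dR = c/(2*BW) = 1500 / (2 * 65.3e3) = 0.0115 m = 1.15 cm

1.15 cm


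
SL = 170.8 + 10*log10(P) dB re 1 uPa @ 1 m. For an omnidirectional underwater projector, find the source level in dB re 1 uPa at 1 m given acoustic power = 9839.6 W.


SL = 170.8 + 10*log10(9839.6) = 170.8 + 39.93 = 210.73

210.73 dB


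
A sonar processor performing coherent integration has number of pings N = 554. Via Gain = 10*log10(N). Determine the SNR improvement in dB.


Gain = 10*log10(554) = 27.44

27.44 dB


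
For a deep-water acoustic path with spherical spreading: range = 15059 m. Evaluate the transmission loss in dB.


TL = 20*log10(15059) = 83.56

83.56 dB


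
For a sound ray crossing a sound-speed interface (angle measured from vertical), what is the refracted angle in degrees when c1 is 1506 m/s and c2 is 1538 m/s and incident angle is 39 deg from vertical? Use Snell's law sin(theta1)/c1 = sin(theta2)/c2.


sin(theta2) = (c2/c1)*sin(theta1) = (1538/1506)*sin(39 deg) = 0.64269
theta2 = arcsin(0.64269) = 39.99

39.99 deg


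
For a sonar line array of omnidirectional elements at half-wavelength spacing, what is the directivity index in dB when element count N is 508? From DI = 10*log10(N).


27.06 dB


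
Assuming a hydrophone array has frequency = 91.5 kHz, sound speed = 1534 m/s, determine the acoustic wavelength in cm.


1.68 cm


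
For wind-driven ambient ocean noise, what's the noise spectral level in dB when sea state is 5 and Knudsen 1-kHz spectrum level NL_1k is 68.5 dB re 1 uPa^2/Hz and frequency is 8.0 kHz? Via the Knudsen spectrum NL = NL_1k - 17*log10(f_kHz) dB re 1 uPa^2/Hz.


NL = NL_1k - 17*log10(f_kHz) = 68.5 - 17*log10(8.0) = 68.5 - (15.35) = 53.15

53.15 dB


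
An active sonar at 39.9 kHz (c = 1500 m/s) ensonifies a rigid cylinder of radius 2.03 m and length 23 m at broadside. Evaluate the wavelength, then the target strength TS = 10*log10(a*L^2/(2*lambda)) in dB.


Step 1: lambda = c/f = 1500/39900 = 0.03759 m
Step 2: TS = 10*log10(a*L^2/(2*lambda)) = 10*log10(2.03*23^2/(2*0.03759)) = 41.55

41.55 dB


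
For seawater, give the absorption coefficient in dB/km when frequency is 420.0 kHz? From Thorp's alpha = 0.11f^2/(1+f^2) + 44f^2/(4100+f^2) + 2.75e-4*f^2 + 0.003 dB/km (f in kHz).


f^2 = 176400.0
alpha = 0.11*176400.0/(1+176400.0) + 44*176400.0/(4100+176400.0) + 2.75e-4*176400.0 + 0.003 = 91.624

91.624 dB/km


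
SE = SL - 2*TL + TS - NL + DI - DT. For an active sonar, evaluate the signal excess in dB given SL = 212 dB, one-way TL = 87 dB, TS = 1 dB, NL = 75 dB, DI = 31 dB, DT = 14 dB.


SE = SL - 2*TL + TS - NL + DI - DT = 212 - 2*87 + (1) - 75 + 31 - 14 = -19

-19 dB


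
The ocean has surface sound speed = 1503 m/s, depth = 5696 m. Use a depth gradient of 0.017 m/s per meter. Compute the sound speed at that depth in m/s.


1599.832 m/s


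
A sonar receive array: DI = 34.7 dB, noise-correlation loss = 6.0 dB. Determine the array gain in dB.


AG = DI - L_corr = 34.7 - 6.0 = 28.7

28.7 dB


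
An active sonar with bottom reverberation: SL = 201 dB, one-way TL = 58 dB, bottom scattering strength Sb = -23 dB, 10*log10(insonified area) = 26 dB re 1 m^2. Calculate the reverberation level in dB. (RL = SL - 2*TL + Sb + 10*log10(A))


88 dB


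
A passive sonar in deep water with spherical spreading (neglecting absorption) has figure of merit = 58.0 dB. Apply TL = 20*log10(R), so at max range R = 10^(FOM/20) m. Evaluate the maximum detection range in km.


At max range FOM = TL, so 20*log10(R) = 58.0
R = 10^(58.0/20) = 794.33 m = 0.79 km

0.79 km


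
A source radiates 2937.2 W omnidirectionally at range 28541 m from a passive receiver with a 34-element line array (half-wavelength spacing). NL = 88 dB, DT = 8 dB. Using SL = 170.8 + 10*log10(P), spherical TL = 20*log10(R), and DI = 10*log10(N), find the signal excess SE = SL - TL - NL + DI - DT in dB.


35.68 dB


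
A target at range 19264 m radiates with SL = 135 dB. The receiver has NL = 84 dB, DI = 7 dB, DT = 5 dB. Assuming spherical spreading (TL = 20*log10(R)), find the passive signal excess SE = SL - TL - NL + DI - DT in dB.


Step 1: TL = 20*log10(19264) = 85.69 dB
Step 2: SE = 135 - 85.69 - 84 + 7 - 5 = -32.69

-32.69 dB


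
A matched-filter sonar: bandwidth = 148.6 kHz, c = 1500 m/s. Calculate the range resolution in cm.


dR = c/(2*BW) = 1500 / (2 * 148.6e3) = 0.005 m = 0.5 cm

0.5 cm


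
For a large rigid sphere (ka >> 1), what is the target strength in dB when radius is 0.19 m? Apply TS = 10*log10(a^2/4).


-20.45 dB


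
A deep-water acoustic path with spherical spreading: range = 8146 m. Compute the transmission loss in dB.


TL = 20*log10(8146) = 78.22

78.22 dB


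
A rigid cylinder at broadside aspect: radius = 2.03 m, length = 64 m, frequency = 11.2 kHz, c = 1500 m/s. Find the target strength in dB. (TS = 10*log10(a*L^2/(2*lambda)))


lambda = 1500/11200 = 0.13393 m
TS = 10*log10(2.03*64^2/(2*0.13393)) = 44.92

44.92 dB


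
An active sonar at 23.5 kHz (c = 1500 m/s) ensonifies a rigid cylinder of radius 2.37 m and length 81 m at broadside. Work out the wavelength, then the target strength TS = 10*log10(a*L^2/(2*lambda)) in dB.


Step 1: lambda = c/f = 1500/23500 = 0.06383 m
Step 2: TS = 10*log10(a*L^2/(2*lambda)) = 10*log10(2.37*81^2/(2*0.06383)) = 50.86

50.86 dB


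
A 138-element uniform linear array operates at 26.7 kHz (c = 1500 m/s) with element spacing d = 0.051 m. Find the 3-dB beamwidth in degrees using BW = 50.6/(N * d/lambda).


0.4 deg


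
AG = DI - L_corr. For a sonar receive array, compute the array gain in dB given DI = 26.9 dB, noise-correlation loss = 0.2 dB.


AG = DI - L_corr = 26.9 - 0.2 = 26.7

26.7 dB


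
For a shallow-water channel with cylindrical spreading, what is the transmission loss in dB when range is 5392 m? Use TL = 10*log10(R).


37.32 dB


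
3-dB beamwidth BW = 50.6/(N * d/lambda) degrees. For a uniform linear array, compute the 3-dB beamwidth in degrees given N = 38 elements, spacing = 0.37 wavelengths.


3.6 deg


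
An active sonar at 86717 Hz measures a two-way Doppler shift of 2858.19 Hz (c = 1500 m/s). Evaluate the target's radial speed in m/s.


From fd = 2*f*v/c, v = c*fd/(2*f) = 1500 * 2858.19 / (2*86717) = 24.72

24.72 m/s


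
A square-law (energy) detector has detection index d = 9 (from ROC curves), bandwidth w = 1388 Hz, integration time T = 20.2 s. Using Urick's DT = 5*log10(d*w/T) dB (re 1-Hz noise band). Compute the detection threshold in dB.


DT = 5*log10(d*w/T) = 5*log10(9 * 1388 / 20.2) = 5*log10(618.42) = 13.96

13.96 dB


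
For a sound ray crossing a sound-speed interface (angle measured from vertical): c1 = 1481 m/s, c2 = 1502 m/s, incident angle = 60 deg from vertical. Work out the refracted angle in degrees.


sin(theta2) = (c2/c1)*sin(theta1) = (1502/1481)*sin(60 deg) = 0.87831
theta2 = arcsin(0.87831) = 61.44

61.44 deg


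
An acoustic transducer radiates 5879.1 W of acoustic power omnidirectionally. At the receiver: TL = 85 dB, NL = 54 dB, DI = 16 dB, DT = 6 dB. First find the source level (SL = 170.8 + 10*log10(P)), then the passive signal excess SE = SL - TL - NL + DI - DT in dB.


Step 1: SL = 170.8 + 10*log10(5879.1) = 208.49 dB
Step 2: SE = SL - TL - NL + DI - DT = 208.49 - 85 - 54 + 16 - 6 = 79.49

79.49 dB


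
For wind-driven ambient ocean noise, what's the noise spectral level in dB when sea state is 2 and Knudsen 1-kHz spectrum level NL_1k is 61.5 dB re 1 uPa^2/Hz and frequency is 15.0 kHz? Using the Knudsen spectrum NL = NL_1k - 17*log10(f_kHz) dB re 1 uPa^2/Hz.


NL = NL_1k - 17*log10(f_kHz) = 61.5 - 17*log10(15.0) = 61.5 - (19.99) = 41.51

41.51 dB


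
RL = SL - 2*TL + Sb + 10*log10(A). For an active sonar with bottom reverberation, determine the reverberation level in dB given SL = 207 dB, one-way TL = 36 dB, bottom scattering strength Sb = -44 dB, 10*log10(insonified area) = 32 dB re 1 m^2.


RL = SL - 2*TL + Sb + 10*log10(A) = 207 - 2*36 + (-44) + 32 = 123

123 dB


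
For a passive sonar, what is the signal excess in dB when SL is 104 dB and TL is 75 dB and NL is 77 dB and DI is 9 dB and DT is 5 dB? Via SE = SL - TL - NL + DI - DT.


-44 dB


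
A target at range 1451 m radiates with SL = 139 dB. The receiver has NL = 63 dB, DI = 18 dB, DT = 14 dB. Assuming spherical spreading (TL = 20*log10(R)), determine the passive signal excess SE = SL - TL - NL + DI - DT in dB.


16.77 dB


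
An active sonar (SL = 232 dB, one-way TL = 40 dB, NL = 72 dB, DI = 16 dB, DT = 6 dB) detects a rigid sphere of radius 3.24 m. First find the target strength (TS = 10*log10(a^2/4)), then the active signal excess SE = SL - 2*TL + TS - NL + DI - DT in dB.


Step 1: TS = 10*log10(3.24^2/4) = 4.19 dB
Step 2: SE = SL - 2*TL + TS - NL + DI - DT = 232 - 2*40 + (4.19) - 72 + 16 - 6 = 94.19

94.19 dB


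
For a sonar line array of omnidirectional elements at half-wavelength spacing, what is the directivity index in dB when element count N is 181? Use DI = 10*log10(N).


DI = 10*log10(181) = 22.58

22.58 dB


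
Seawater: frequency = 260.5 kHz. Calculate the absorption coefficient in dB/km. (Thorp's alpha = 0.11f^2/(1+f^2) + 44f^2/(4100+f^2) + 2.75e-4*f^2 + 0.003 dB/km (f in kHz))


f^2 = 67860.25
alpha = 0.11*67860.25/(1+67860.25) + 44*67860.25/(4100+67860.25) + 2.75e-4*67860.25 + 0.003 = 60.268

60.268 dB/km


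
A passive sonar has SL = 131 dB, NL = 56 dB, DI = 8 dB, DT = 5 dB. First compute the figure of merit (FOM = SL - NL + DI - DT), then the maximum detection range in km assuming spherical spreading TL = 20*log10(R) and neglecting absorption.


Step 1: FOM = SL - NL + DI - DT = 131 - 56 + 8 - 5 = 78 dB
Step 2: at max range FOM = TL = 20*log10(R), so R = 10^(78/20) = 7943.28 m = 7.94 km

7.94 km


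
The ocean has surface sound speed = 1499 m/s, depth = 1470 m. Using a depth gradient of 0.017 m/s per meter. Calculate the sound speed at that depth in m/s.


c = 1499 + 0.017 * 1470 = 1523.99

1523.99 m/s


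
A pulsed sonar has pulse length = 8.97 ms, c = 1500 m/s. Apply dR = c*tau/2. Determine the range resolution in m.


dR = c*tau/2 = 1500 * 8.97e-3 / 2 = 6.7275

6.7275 m


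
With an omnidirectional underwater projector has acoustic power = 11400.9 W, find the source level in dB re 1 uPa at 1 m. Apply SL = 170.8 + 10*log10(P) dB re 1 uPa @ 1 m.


211.37 dB


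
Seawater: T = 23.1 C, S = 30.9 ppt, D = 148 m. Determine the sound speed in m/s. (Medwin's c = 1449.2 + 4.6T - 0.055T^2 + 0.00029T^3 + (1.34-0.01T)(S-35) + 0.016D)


c = 1449.2 + 4.6*23.1 - 0.055*23.1^2 + 0.00029*23.1^3 + (1.34 - 0.01*23.1)*(30.9 - 35) + 0.016*148 = 1527.51

1527.51 m/s


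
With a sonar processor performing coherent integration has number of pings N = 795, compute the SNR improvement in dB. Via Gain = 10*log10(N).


Gain = 10*log10(795) = 29.0

29.0 dB


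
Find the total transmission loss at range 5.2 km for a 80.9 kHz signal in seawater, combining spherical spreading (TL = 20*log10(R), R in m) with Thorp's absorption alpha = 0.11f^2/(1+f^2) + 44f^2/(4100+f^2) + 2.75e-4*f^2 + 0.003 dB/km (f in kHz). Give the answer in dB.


224.94 dB


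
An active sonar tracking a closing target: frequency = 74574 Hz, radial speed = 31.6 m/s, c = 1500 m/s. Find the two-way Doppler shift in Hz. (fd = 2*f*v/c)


3142.05 Hz


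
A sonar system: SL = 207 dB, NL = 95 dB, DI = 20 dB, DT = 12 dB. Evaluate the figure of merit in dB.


120 dB


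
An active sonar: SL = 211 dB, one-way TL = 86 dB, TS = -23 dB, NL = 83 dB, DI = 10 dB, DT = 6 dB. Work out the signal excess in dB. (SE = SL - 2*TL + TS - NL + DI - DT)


SE = SL - 2*TL + TS - NL + DI - DT = 211 - 2*86 + (-23) - 83 + 10 - 6 = -63

-63 dB


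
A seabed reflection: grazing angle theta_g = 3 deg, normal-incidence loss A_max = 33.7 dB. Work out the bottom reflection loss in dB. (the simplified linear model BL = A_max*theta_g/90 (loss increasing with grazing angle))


1.12 dB


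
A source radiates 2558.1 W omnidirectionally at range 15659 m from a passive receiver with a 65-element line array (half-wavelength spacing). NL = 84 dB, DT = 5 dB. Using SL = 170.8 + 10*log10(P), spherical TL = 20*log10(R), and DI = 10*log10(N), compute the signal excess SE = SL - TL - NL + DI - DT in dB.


Step 1: SL = 170.8 + 10*log10(2558.1) = 204.88 dB
Step 2: TL = 20*log10(15659) = 83.9 dB
Step 3: DI = 10*log10(65) = 18.13 dB
Step 4: SE = SL - TL - NL + DI - DT = 204.88 - 83.9 - 84 + 18.13 - 5 = 50.11

50.11 dB
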